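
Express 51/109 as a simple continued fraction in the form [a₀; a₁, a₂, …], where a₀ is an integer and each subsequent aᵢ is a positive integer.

[0; 2, 7, 3, 2]

Apply division with remainder until the remainder is 0:
51 = 0·109 + 51, so a_0 = 0
109 = 2·51 + 7, so a_1 = 2
51 = 7·7 + 2, so a_2 = 7
7 = 3·2 + 1, so a_3 = 3
2 = 2·1 + 0, so a_4 = 2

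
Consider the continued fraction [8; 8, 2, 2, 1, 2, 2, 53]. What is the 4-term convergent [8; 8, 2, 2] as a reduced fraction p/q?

341/42

Build up convergents one term at a time:
a_0 = 8: 8/1
a_1 = 8: 65/8
a_2 = 2: 138/17
a_3 = 2: 341/42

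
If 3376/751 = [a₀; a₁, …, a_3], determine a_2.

53

3376 ÷ 751 → quotient 4, remainder 372
751 ÷ 372 → quotient 2, remainder 7
372 ÷ 7 → quotient 53, remainder 1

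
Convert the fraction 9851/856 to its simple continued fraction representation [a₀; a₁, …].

Run the Euclidean algorithm, recording each quotient:
⌊9851/856⌋ = 11, remainder 435
⌊856/435⌋ = 1, remainder 421
⌊435/421⌋ = 1, remainder 14
⌊421/14⌋ = 30, remainder 1
⌊14/1⌋ = 14, remainder 0

[11; 1, 1, 30, 14]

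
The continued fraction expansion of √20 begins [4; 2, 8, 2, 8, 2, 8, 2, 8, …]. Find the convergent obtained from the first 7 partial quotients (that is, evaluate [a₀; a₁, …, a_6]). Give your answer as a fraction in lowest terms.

a_0 = 4: 4/1
a_1 = 2: 9/2
a_2 = 8: 76/17
a_3 = 2: 161/36
a_4 = 8: 1364/305
a_5 = 2: 2889/646
a_6 = 8: 24476/5473

24476/5473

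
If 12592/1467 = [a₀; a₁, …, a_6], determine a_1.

Run the Euclidean algorithm, recording each quotient:
12592 = 8·1467 + 856, so a_0 = 8
1467 = 1·856 + 611, so a_1 = 1

1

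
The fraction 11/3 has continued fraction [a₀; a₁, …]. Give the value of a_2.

2

⌊11/3⌋ = 3, remainder 2
⌊3/2⌋ = 1, remainder 1
⌊2/1⌋ = 2, remainder 0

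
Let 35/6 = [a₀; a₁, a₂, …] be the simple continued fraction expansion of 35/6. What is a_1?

1

Apply division with remainder until the remainder is 0:
35 = 5·6 + 5, so a_0 = 5
6 = 1·5 + 1, so a_1 = 1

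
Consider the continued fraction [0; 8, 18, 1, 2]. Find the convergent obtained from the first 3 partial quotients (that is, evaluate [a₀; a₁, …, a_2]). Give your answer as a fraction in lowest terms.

a_0 = 0: 0/1
a_1 = 8: 1/8
a_2 = 18: 18/145

18/145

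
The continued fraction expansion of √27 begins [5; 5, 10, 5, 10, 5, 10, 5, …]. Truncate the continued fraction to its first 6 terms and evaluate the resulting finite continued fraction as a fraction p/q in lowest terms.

Use the convergent recurrence hₖ = aₖ·hₖ₋₁ + hₖ₋₂ (and likewise for the denominators kₖ):
a_0 = 5: 5/1
a_1 = 5: 26/5
a_2 = 10: 265/51
a_3 = 5: 1351/260
a_4 = 10: 13775/2651
a_5 = 5: 70226/13515

70226/13515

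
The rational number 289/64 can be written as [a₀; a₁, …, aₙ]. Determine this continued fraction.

Apply division with remainder until the remainder is 0:
289 ÷ 64 → quotient 4, remainder 33
64 ÷ 33 → quotient 1, remainder 31
33 ÷ 31 → quotient 1, remainder 2
31 ÷ 2 → quotient 15, remainder 1
2 ÷ 1 → quotient 2, remainder 0

[4; 1, 1, 15, 2]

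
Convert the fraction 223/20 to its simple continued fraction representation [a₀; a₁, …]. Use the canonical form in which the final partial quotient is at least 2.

223 ÷ 20 → quotient 11, remainder 3
20 ÷ 3 → quotient 6, remainder 2
3 ÷ 2 → quotient 1, remainder 1
2 ÷ 1 → quotient 2, remainder 0

[11; 6, 1, 2]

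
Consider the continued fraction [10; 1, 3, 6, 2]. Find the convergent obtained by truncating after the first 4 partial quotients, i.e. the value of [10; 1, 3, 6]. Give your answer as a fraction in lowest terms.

a_0 = 10: 10/1
a_1 = 1: 11/1
a_2 = 3: 43/4
a_3 = 6: 269/25

269/25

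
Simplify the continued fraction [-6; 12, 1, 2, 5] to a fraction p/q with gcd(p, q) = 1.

-1202/203

Work from the innermost term outward:
Start with 5.
2 + 1/(5/1) = 2 + 1/5 = 11/5
1 + 1/(11/5) = 1 + 5/11 = 16/11
12 + 1/(16/11) = 12 + 11/16 = 203/16
-6 + 1/(203/16) = -6 + 16/203 = -1202/203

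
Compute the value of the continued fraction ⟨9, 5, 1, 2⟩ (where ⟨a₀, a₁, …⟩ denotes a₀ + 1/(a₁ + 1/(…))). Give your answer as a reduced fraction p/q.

156/17

Work from the innermost term outward:
Start with 2.
1 + 1/(2/1) = 1 + 1/2 = 3/2
5 + 1/(3/2) = 5 + 2/3 = 17/3
9 + 1/(17/3) = 9 + 3/17 = 156/17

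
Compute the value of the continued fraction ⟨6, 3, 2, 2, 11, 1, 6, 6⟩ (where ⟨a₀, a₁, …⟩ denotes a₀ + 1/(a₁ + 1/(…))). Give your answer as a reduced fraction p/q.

a_0 = 6: 6/1
a_1 = 3: 19/3
a_2 = 2: 44/7
a_3 = 2: 107/17
a_4 = 11: 1221/194
a_5 = 1: 1328/211
a_6 = 6: 9189/1460
a_7 = 6: 56462/8971

56462/8971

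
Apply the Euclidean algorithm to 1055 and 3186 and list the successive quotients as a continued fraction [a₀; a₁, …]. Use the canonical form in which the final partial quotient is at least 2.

[0; 3, 50, 4, 5]

Repeatedly divide and take the remainder:
1055 = 0·3186 + 1055, so a_0 = 0
3186 = 3·1055 + 21, so a_1 = 3
1055 = 50·21 + 5, so a_2 = 50
21 = 4·5 + 1, so a_3 = 4
5 = 5·1 + 0, so a_4 = 5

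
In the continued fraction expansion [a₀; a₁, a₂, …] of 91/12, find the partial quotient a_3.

91 ÷ 12 → quotient 7, remainder 7
12 ÷ 7 → quotient 1, remainder 5
7 ÷ 5 → quotient 1, remainder 2
5 ÷ 2 → quotient 2, remainder 1

2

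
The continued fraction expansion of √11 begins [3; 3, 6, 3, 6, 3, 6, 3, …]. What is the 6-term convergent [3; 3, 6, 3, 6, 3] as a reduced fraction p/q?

Use the convergent recurrence hₖ = aₖ·hₖ₋₁ + hₖ₋₂ (and likewise for the denominators kₖ):
a_0 = 3: 3/1
a_1 = 3: 10/3
a_2 = 6: 63/19
a_3 = 3: 199/60
a_4 = 6: 1257/379
a_5 = 3: 3970/1197

3970/1197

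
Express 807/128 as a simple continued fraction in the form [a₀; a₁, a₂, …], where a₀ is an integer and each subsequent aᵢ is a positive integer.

[6; 3, 3, 1, 1, 5]

Repeatedly divide and take the remainder:
807 = 6·128 + 39, so a_0 = 6
128 = 3·39 + 11, so a_1 = 3
39 = 3·11 + 6, so a_2 = 3
11 = 1·6 + 5, so a_3 = 1
6 = 1·5 + 1, so a_4 = 1
5 = 5·1 + 0, so a_5 = 5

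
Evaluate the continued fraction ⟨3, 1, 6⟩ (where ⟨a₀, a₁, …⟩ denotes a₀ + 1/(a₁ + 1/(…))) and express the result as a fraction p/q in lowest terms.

Collapse the nested fraction from the inside out:
Start with 6.
1 + 1/(6/1) = 1 + 1/6 = 7/6
3 + 1/(7/6) = 3 + 6/7 = 27/7

27/7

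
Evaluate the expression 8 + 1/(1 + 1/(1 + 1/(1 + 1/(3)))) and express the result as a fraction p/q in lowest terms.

Starting at the tail and folding back:
Start with 3.
1 + 1/(3/1) = 1 + 1/3 = 4/3
1 + 1/(4/3) = 1 + 3/4 = 7/4
1 + 1/(7/4) = 1 + 4/7 = 11/7
8 + 1/(11/7) = 8 + 7/11 = 95/11

95/11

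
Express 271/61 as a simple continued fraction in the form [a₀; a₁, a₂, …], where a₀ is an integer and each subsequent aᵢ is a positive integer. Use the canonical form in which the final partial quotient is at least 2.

[4; 2, 3, 1, 6]

Repeatedly divide and take the remainder:
⌊271/61⌋ = 4, remainder 27
⌊61/27⌋ = 2, remainder 7
⌊27/7⌋ = 3, remainder 6
⌊7/6⌋ = 1, remainder 1
⌊6/1⌋ = 6, remainder 0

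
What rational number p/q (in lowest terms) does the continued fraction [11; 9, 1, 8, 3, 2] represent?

Start with 2.
3 + 1/(2/1) = 3 + 1/2 = 7/2
8 + 1/(7/2) = 8 + 2/7 = 58/7
1 + 1/(58/7) = 1 + 7/58 = 65/58
9 + 1/(65/58) = 9 + 58/65 = 643/65
11 + 1/(643/65) = 11 + 65/643 = 7138/643

7138/643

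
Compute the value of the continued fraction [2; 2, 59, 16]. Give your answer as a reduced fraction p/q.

4757/1906

Build up convergents one term at a time:
a_0 = 2: 2/1
a_1 = 2: 5/2
a_2 = 59: 297/119
a_3 = 16: 4757/1906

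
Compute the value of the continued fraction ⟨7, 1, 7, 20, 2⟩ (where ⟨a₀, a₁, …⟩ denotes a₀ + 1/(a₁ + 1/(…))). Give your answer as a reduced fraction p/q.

2599/330

Start with 2.
20 + 1/(2/1) = 20 + 1/2 = 41/2
7 + 1/(41/2) = 7 + 2/41 = 289/41
1 + 1/(289/41) = 1 + 41/289 = 330/289
7 + 1/(330/289) = 7 + 289/330 = 2599/330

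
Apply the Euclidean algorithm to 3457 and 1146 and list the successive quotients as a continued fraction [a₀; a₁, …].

3457 ÷ 1146 → quotient 3, remainder 19
1146 ÷ 19 → quotient 60, remainder 6
19 ÷ 6 → quotient 3, remainder 1
6 ÷ 1 → quotient 6, remainder 0

[3; 60, 3, 6]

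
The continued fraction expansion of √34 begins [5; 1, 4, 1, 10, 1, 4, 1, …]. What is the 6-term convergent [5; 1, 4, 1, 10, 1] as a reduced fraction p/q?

414/71

a_0 = 5: 5/1
a_1 = 1: 6/1
a_2 = 4: 29/5
a_3 = 1: 35/6
a_4 = 10: 379/65
a_5 = 1: 414/71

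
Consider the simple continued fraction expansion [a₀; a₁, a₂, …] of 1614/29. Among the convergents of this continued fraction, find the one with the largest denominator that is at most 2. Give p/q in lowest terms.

a_0 = 55: 55/1  (≤ bound)
a_1 = 1: 56/1  (≤ bound)
a_2 = 1: 111/2  (≤ bound)
a_3 = 1: 167/3  (> 2, stop)

111/2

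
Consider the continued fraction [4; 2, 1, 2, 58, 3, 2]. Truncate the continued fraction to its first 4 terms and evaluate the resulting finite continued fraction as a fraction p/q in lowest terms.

Compute successive convergents:
a_0 = 4: 4/1
a_1 = 2: 9/2
a_2 = 1: 13/3
a_3 = 2: 35/8

35/8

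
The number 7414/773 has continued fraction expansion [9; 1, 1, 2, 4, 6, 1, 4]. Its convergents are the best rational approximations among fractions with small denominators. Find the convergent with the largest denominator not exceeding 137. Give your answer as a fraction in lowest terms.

1314/137

a_0 = 9: 9/1  (≤ bound)
a_1 = 1: 10/1  (≤ bound)
a_2 = 1: 19/2  (≤ bound)
a_3 = 2: 48/5  (≤ bound)
a_4 = 4: 211/22  (≤ bound)
a_5 = 6: 1314/137  (≤ bound)
a_6 = 1: 1525/159  (> 137, stop)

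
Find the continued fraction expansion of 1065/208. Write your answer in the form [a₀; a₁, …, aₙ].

[5; 8, 3, 8]

⌊1065/208⌋ = 5, remainder 25
⌊208/25⌋ = 8, remainder 8
⌊25/8⌋ = 3, remainder 1
⌊8/1⌋ = 8, remainder 0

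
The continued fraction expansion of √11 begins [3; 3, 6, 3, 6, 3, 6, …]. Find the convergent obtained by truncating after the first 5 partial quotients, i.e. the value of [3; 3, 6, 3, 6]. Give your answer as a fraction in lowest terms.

a_0 = 3: 3/1
a_1 = 3: 10/3
a_2 = 6: 63/19
a_3 = 3: 199/60
a_4 = 6: 1257/379

1257/379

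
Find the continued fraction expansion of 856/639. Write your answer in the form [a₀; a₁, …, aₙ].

[1; 2, 1, 17, 12]

856 ÷ 639 → quotient 1, remainder 217
639 ÷ 217 → quotient 2, remainder 205
217 ÷ 205 → quotient 1, remainder 12
205 ÷ 12 → quotient 17, remainder 1
12 ÷ 1 → quotient 12, remainder 0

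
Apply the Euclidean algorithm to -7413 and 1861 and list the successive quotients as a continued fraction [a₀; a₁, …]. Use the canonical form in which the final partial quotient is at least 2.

[-4; 60, 31]

-7413 ÷ 1861 → quotient -4, remainder 31
1861 ÷ 31 → quotient 60, remainder 1
31 ÷ 1 → quotient 31, remainder 0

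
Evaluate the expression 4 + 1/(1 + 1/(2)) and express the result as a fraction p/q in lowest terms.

14/3

Start with 2.
1 + 1/(2/1) = 1 + 1/2 = 3/2
4 + 1/(3/2) = 4 + 2/3 = 14/3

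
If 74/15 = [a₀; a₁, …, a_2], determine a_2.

14

Repeatedly divide and take the remainder:
⌊74/15⌋ = 4, remainder 14
⌊15/14⌋ = 1, remainder 1
⌊14/1⌋ = 14, remainder 0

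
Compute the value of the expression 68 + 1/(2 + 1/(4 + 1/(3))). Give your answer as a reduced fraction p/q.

Starting at the tail and folding back:
Start with 3.
4 + 1/(3/1) = 4 + 1/3 = 13/3
2 + 1/(13/3) = 2 + 3/13 = 29/13
68 + 1/(29/13) = 68 + 13/29 = 1985/29

1985/29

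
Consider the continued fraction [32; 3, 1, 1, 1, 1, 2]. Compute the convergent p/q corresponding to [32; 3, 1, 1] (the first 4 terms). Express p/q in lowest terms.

Starting at the tail and folding back:
Start with 1.
1 + 1/(1/1) = 1 + 1/1 = 2/1
3 + 1/(2/1) = 3 + 1/2 = 7/2
32 + 1/(7/2) = 32 + 2/7 = 226/7

226/7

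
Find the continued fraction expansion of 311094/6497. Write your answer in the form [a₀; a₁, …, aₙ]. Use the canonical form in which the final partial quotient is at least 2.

Repeatedly divide and take the remainder:
⌊311094/6497⌋ = 47, remainder 5735
⌊6497/5735⌋ = 1, remainder 762
⌊5735/762⌋ = 7, remainder 401
⌊762/401⌋ = 1, remainder 361
⌊401/361⌋ = 1, remainder 40
⌊361/40⌋ = 9, remainder 1
⌊40/1⌋ = 40, remainder 0

[47; 1, 7, 1, 1, 9, 40]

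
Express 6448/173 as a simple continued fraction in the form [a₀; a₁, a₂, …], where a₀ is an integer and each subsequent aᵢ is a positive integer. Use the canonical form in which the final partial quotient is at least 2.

[37; 3, 1, 2, 7, 2]

⌊6448/173⌋ = 37, remainder 47
⌊173/47⌋ = 3, remainder 32
⌊47/32⌋ = 1, remainder 15
⌊32/15⌋ = 2, remainder 2
⌊15/2⌋ = 7, remainder 1
⌊2/1⌋ = 2, remainder 0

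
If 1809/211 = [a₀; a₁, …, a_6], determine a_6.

3

1809 ÷ 211 → quotient 8, remainder 121
211 ÷ 121 → quotient 1, remainder 90
121 ÷ 90 → quotient 1, remainder 31
90 ÷ 31 → quotient 2, remainder 28
31 ÷ 28 → quotient 1, remainder 3
28 ÷ 3 → quotient 9, remainder 1
3 ÷ 1 → quotient 3, remainder 0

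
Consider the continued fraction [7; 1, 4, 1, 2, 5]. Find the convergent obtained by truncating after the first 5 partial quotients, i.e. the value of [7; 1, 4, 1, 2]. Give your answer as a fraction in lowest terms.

133/17

Start with 2.
1 + 1/(2/1) = 1 + 1/2 = 3/2
4 + 1/(3/2) = 4 + 2/3 = 14/3
1 + 1/(14/3) = 1 + 3/14 = 17/14
7 + 1/(17/14) = 7 + 14/17 = 133/17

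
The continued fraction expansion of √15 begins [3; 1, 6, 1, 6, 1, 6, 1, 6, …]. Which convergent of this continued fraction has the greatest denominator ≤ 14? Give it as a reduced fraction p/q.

a_0 = 3: 3/1  (≤ bound)
a_1 = 1: 4/1  (≤ bound)
a_2 = 6: 27/7  (≤ bound)
a_3 = 1: 31/8  (≤ bound)
a_4 = 6: 213/55  (> 14, stop)

31/8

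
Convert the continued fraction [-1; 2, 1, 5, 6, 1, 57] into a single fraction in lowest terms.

Start with 57.
1 + 1/(57/1) = 1 + 1/57 = 58/57
6 + 1/(58/57) = 6 + 57/58 = 405/58
5 + 1/(405/58) = 5 + 58/405 = 2083/405
1 + 1/(2083/405) = 1 + 405/2083 = 2488/2083
2 + 1/(2488/2083) = 2 + 2083/2488 = 7059/2488
-1 + 1/(7059/2488) = -1 + 2488/7059 = -4571/7059

-4571/7059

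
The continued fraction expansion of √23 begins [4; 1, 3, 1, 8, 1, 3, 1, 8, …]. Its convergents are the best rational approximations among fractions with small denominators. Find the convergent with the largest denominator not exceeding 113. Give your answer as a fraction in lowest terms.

a_0 = 4: 4/1  (≤ bound)
a_1 = 1: 5/1  (≤ bound)
a_2 = 3: 19/4  (≤ bound)
a_3 = 1: 24/5  (≤ bound)
a_4 = 8: 211/44  (≤ bound)
a_5 = 1: 235/49  (≤ bound)
a_6 = 3: 916/191  (> 113, stop)

235/49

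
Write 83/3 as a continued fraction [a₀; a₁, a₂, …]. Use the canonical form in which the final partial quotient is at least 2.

Repeatedly divide and take the remainder:
83 ÷ 3 → quotient 27, remainder 2
3 ÷ 2 → quotient 1, remainder 1
2 ÷ 1 → quotient 2, remainder 0

[27; 1, 2]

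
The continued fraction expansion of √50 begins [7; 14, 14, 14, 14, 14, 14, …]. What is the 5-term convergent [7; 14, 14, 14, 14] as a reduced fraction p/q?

a_0 = 7: 7/1
a_1 = 14: 99/14
a_2 = 14: 1393/197
a_3 = 14: 19601/2772
a_4 = 14: 275807/39005

275807/39005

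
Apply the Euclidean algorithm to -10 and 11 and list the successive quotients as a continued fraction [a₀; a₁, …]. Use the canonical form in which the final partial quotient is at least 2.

[-1; 11]

-10 ÷ 11 → quotient -1, remainder 1
11 ÷ 1 → quotient 11, remainder 0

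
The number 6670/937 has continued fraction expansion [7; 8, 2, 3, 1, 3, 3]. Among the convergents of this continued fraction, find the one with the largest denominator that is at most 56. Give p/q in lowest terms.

121/17

a_0 = 7: 7/1  (≤ bound)
a_1 = 8: 57/8  (≤ bound)
a_2 = 2: 121/17  (≤ bound)
a_3 = 3: 420/59  (> 56, stop)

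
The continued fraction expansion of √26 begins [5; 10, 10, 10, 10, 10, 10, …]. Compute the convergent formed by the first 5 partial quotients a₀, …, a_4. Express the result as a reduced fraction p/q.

Start with 10.
10 + 1/(10/1) = 10 + 1/10 = 101/10
10 + 1/(101/10) = 10 + 10/101 = 1020/101
10 + 1/(1020/101) = 10 + 101/1020 = 10301/1020
5 + 1/(10301/1020) = 5 + 1020/10301 = 52525/10301

52525/10301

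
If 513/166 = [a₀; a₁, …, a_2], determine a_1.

513 ÷ 166 → quotient 3, remainder 15
166 ÷ 15 → quotient 11, remainder 1

11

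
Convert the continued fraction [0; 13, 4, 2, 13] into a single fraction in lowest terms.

Start with 13.
2 + 1/(13/1) = 2 + 1/13 = 27/13
4 + 1/(27/13) = 4 + 13/27 = 121/27
13 + 1/(121/27) = 13 + 27/121 = 1600/121
0 + 1/(1600/121) = 0 + 121/1600 = 121/1600

121/1600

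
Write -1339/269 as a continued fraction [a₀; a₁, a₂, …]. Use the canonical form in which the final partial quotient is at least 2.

[-5; 44, 1, 5]

⌊-1339/269⌋ = -5, remainder 6
⌊269/6⌋ = 44, remainder 5
⌊6/5⌋ = 1, remainder 1
⌊5/1⌋ = 5, remainder 0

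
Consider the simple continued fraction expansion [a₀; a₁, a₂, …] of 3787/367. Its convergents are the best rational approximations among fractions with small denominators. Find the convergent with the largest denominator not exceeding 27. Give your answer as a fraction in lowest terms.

227/22

a_0 = 10: 10/1  (≤ bound)
a_1 = 3: 31/3  (≤ bound)
a_2 = 7: 227/22  (≤ bound)
a_3 = 3: 712/69  (> 27, stop)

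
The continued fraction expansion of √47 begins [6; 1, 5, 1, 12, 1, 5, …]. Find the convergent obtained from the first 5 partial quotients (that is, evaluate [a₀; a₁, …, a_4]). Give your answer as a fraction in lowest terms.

a_0 = 6: 6/1
a_1 = 1: 7/1
a_2 = 5: 41/6
a_3 = 1: 48/7
a_4 = 12: 617/90

617/90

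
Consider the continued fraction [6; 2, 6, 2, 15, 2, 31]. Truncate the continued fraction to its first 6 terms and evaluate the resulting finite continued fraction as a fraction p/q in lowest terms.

5779/894

Start with 2.
15 + 1/(2/1) = 15 + 1/2 = 31/2
2 + 1/(31/2) = 2 + 2/31 = 64/31
6 + 1/(64/31) = 6 + 31/64 = 415/64
2 + 1/(415/64) = 2 + 64/415 = 894/415
6 + 1/(894/415) = 6 + 415/894 = 5779/894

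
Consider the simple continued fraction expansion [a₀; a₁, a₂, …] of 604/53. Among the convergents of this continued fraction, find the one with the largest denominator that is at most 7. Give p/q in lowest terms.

a_0 = 11: 11/1  (≤ bound)
a_1 = 2: 23/2  (≤ bound)
a_2 = 1: 34/3  (≤ bound)
a_3 = 1: 57/5  (≤ bound)
a_4 = 10: 604/53  (> 7, stop)

57/5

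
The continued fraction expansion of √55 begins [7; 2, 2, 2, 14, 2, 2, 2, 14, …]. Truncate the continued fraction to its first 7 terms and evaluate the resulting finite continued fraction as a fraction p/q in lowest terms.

6593/889

a_0 = 7: 7/1
a_1 = 2: 15/2
a_2 = 2: 37/5
a_3 = 2: 89/12
a_4 = 14: 1283/173
a_5 = 2: 2655/358
a_6 = 2: 6593/889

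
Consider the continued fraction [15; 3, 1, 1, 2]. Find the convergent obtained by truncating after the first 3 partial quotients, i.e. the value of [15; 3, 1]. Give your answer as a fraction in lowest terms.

61/4

Start with 1.
3 + 1/(1/1) = 3 + 1/1 = 4/1
15 + 1/(4/1) = 15 + 1/4 = 61/4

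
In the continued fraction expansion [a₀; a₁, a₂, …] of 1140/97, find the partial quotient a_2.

3

1140 = 11·97 + 73, so a_0 = 11
97 = 1·73 + 24, so a_1 = 1
73 = 3·24 + 1, so a_2 = 3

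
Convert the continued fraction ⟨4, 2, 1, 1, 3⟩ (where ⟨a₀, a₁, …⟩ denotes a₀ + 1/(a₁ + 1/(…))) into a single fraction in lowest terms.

Use the convergent recurrence hₖ = aₖ·hₖ₋₁ + hₖ₋₂ (and likewise for the denominators kₖ):
a_0 = 4: 4/1
a_1 = 2: 9/2
a_2 = 1: 13/3
a_3 = 1: 22/5
a_4 = 3: 79/18

79/18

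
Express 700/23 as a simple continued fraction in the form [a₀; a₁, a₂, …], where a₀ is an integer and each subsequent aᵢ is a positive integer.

700 = 30·23 + 10, so a_0 = 30
23 = 2·10 + 3, so a_1 = 2
10 = 3·3 + 1, so a_2 = 3
3 = 3·1 + 0, so a_3 = 3

[30; 2, 3, 3]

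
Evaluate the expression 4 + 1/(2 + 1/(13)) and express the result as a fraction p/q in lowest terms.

Compute successive convergents:
a_0 = 4: 4/1
a_1 = 2: 9/2
a_2 = 13: 121/27

121/27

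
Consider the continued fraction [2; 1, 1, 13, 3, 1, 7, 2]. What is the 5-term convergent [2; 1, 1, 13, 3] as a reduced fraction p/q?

Collapse the nested fraction from the inside out:
Start with 3.
13 + 1/(3/1) = 13 + 1/3 = 40/3
1 + 1/(40/3) = 1 + 3/40 = 43/40
1 + 1/(43/40) = 1 + 40/43 = 83/43
2 + 1/(83/43) = 2 + 43/83 = 209/83

209/83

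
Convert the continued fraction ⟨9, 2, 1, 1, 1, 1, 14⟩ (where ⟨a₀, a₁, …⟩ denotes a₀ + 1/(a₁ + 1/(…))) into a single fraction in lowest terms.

Work from the innermost term outward:
Start with 14.
1 + 1/(14/1) = 1 + 1/14 = 15/14
1 + 1/(15/14) = 1 + 14/15 = 29/15
1 + 1/(29/15) = 1 + 15/29 = 44/29
1 + 1/(44/29) = 1 + 29/44 = 73/44
2 + 1/(73/44) = 2 + 44/73 = 190/73
9 + 1/(190/73) = 9 + 73/190 = 1783/190

1783/190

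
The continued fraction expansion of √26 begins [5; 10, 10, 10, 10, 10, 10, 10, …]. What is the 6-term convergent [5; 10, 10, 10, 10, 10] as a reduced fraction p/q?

Collapse the nested fraction from the inside out:
Start with 10.
10 + 1/(10/1) = 10 + 1/10 = 101/10
10 + 1/(101/10) = 10 + 10/101 = 1020/101
10 + 1/(1020/101) = 10 + 101/1020 = 10301/1020
10 + 1/(10301/1020) = 10 + 1020/10301 = 104030/10301
5 + 1/(104030/10301) = 5 + 10301/104030 = 530451/104030

530451/104030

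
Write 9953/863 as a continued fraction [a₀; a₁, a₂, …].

[11; 1, 1, 7, 14, 4]

Apply division with remainder until the remainder is 0:
9953 = 11·863 + 460, so a_0 = 11
863 = 1·460 + 403, so a_1 = 1
460 = 1·403 + 57, so a_2 = 1
403 = 7·57 + 4, so a_3 = 7
57 = 14·4 + 1, so a_4 = 14
4 = 4·1 + 0, so a_5 = 4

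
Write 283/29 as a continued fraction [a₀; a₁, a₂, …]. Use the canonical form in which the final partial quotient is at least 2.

[9; 1, 3, 7]

Repeatedly divide and take the remainder:
283 ÷ 29 → quotient 9, remainder 22
29 ÷ 22 → quotient 1, remainder 7
22 ÷ 7 → quotient 3, remainder 1
7 ÷ 1 → quotient 7, remainder 0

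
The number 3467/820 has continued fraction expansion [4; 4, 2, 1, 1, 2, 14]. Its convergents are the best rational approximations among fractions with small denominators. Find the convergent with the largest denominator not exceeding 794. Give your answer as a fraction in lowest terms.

a_0 = 4: 4/1  (≤ bound)
a_1 = 4: 17/4  (≤ bound)
a_2 = 2: 38/9  (≤ bound)
a_3 = 1: 55/13  (≤ bound)
a_4 = 1: 93/22  (≤ bound)
a_5 = 2: 241/57  (≤ bound)
a_6 = 14: 3467/820  (> 794, stop)

241/57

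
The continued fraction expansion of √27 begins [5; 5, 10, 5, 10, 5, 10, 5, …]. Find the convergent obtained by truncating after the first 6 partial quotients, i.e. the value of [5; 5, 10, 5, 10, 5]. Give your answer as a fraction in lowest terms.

70226/13515

Build up convergents one term at a time:
a_0 = 5: 5/1
a_1 = 5: 26/5
a_2 = 10: 265/51
a_3 = 5: 1351/260
a_4 = 10: 13775/2651
a_5 = 5: 70226/13515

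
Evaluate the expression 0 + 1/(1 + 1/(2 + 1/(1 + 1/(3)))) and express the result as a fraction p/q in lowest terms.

Collapse the nested fraction from the inside out:
Start with 3.
1 + 1/(3/1) = 1 + 1/3 = 4/3
2 + 1/(4/3) = 2 + 3/4 = 11/4
1 + 1/(11/4) = 1 + 4/11 = 15/11
0 + 1/(15/11) = 0 + 11/15 = 11/15

11/15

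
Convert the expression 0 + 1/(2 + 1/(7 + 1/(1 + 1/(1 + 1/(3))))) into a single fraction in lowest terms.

53/113

Collapse the nested fraction from the inside out:
Start with 3.
1 + 1/(3/1) = 1 + 1/3 = 4/3
1 + 1/(4/3) = 1 + 3/4 = 7/4
7 + 1/(7/4) = 7 + 4/7 = 53/7
2 + 1/(53/7) = 2 + 7/53 = 113/53
0 + 1/(113/53) = 0 + 53/113 = 53/113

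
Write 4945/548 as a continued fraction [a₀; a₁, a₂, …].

⌊4945/548⌋ = 9, remainder 13
⌊548/13⌋ = 42, remainder 2
⌊13/2⌋ = 6, remainder 1
⌊2/1⌋ = 2, remainder 0

[9; 42, 6, 2]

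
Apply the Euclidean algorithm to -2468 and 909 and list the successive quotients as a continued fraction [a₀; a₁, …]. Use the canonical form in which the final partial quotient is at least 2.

Run the Euclidean algorithm, recording each quotient:
-2468 = -3·909 + 259, so a_0 = -3
909 = 3·259 + 132, so a_1 = 3
259 = 1·132 + 127, so a_2 = 1
132 = 1·127 + 5, so a_3 = 1
127 = 25·5 + 2, so a_4 = 25
5 = 2·2 + 1, so a_5 = 2
2 = 2·1 + 0, so a_6 = 2

[-3; 3, 1, 1, 25, 2, 2]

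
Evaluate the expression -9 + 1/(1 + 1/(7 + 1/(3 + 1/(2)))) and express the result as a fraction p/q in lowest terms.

Start with 2.
3 + 1/(2/1) = 3 + 1/2 = 7/2
7 + 1/(7/2) = 7 + 2/7 = 51/7
1 + 1/(51/7) = 1 + 7/51 = 58/51
-9 + 1/(58/51) = -9 + 51/58 = -471/58

-471/58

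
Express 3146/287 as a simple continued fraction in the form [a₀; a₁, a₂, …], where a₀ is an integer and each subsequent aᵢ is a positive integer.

[10; 1, 25, 11]

3146 ÷ 287 → quotient 10, remainder 276
287 ÷ 276 → quotient 1, remainder 11
276 ÷ 11 → quotient 25, remainder 1
11 ÷ 1 → quotient 11, remainder 0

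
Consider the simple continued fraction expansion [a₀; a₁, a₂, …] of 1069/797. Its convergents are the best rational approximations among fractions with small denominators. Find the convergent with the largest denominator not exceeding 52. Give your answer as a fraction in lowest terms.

55/41

List convergents until the denominator exceeds the bound:
a_0 = 1: 1/1  (≤ bound)
a_1 = 2: 3/2  (≤ bound)
a_2 = 1: 4/3  (≤ bound)
a_3 = 13: 55/41  (≤ bound)
a_4 = 3: 169/126  (> 52, stop)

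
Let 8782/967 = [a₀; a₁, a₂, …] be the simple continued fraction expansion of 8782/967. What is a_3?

8782 ÷ 967 → quotient 9, remainder 79
967 ÷ 79 → quotient 12, remainder 19
79 ÷ 19 → quotient 4, remainder 3
19 ÷ 3 → quotient 6, remainder 1

6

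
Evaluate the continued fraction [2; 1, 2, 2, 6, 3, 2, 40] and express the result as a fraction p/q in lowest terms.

36065/13302

Start with 40.
2 + 1/(40/1) = 2 + 1/40 = 81/40
3 + 1/(81/40) = 3 + 40/81 = 283/81
6 + 1/(283/81) = 6 + 81/283 = 1779/283
2 + 1/(1779/283) = 2 + 283/1779 = 3841/1779
2 + 1/(3841/1779) = 2 + 1779/3841 = 9461/3841
1 + 1/(9461/3841) = 1 + 3841/9461 = 13302/9461
2 + 1/(13302/9461) = 2 + 9461/13302 = 36065/13302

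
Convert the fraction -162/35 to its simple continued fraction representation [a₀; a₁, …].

[-5; 2, 1, 2, 4]

Run the Euclidean algorithm, recording each quotient:
-162 ÷ 35 → quotient -5, remainder 13
35 ÷ 13 → quotient 2, remainder 9
13 ÷ 9 → quotient 1, remainder 4
9 ÷ 4 → quotient 2, remainder 1
4 ÷ 1 → quotient 4, remainder 0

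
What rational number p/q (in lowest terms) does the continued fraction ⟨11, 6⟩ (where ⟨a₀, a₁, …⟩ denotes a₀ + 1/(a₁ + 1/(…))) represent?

67/6

Start with 6.
11 + 1/(6/1) = 11 + 1/6 = 67/6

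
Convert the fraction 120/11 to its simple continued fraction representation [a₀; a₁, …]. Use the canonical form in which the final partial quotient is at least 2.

[10; 1, 10]

120 ÷ 11 → quotient 10, remainder 10
11 ÷ 10 → quotient 1, remainder 1
10 ÷ 1 → quotient 10, remainder 0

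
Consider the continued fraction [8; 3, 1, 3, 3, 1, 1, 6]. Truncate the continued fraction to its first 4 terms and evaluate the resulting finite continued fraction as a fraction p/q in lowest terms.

a_0 = 8: 8/1
a_1 = 3: 25/3
a_2 = 1: 33/4
a_3 = 3: 124/15

124/15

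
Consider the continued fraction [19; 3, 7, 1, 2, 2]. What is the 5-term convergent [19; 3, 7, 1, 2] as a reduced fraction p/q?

Starting at the tail and folding back:
Start with 2.
1 + 1/(2/1) = 1 + 1/2 = 3/2
7 + 1/(3/2) = 7 + 2/3 = 23/3
3 + 1/(23/3) = 3 + 3/23 = 72/23
19 + 1/(72/23) = 19 + 23/72 = 1391/72

1391/72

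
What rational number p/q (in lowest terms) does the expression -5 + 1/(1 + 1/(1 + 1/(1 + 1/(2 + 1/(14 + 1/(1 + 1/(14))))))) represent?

Start with 14.
1 + 1/(14/1) = 1 + 1/14 = 15/14
14 + 1/(15/14) = 14 + 14/15 = 224/15
2 + 1/(224/15) = 2 + 15/224 = 463/224
1 + 1/(463/224) = 1 + 224/463 = 687/463
1 + 1/(687/463) = 1 + 463/687 = 1150/687
1 + 1/(1150/687) = 1 + 687/1150 = 1837/1150
-5 + 1/(1837/1150) = -5 + 1150/1837 = -8035/1837

-8035/1837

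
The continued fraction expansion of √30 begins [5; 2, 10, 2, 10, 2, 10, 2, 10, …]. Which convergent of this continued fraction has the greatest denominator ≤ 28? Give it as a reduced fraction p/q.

List convergents until the denominator exceeds the bound:
a_0 = 5: 5/1  (≤ bound)
a_1 = 2: 11/2  (≤ bound)
a_2 = 10: 115/21  (≤ bound)
a_3 = 2: 241/44  (> 28, stop)

115/21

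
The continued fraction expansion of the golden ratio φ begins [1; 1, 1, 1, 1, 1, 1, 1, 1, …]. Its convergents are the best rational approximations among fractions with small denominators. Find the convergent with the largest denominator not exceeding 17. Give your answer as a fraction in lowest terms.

21/13

a_0 = 1: 1/1  (≤ bound)
a_1 = 1: 2/1  (≤ bound)
a_2 = 1: 3/2  (≤ bound)
a_3 = 1: 5/3  (≤ bound)
a_4 = 1: 8/5  (≤ bound)
a_5 = 1: 13/8  (≤ bound)
a_6 = 1: 21/13  (≤ bound)
a_7 = 1: 34/21  (> 17, stop)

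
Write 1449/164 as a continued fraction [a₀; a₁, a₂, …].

[8; 1, 5, 13, 2]

1449 = 8·164 + 137, so a_0 = 8
164 = 1·137 + 27, so a_1 = 1
137 = 5·27 + 2, so a_2 = 5
27 = 13·2 + 1, so a_3 = 13
2 = 2·1 + 0, so a_4 = 2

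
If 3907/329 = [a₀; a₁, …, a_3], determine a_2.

7

3907 = 11·329 + 288, so a_0 = 11
329 = 1·288 + 41, so a_1 = 1
288 = 7·41 + 1, so a_2 = 7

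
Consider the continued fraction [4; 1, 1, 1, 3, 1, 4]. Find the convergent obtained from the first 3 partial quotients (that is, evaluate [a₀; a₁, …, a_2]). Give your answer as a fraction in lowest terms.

Collapse the nested fraction from the inside out:
Start with 1.
1 + 1/(1/1) = 1 + 1/1 = 2/1
4 + 1/(2/1) = 4 + 1/2 = 9/2

9/2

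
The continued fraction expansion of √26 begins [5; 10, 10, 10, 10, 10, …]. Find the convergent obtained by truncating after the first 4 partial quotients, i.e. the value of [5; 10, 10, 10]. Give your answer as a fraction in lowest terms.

Use the convergent recurrence hₖ = aₖ·hₖ₋₁ + hₖ₋₂ (and likewise for the denominators kₖ):
a_0 = 5: 5/1
a_1 = 10: 51/10
a_2 = 10: 515/101
a_3 = 10: 5201/1020

5201/1020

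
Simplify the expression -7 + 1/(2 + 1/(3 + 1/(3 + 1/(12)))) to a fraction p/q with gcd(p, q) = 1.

-1858/283

a_0 = -7: -7/1
a_1 = 2: -13/2
a_2 = 3: -46/7
a_3 = 3: -151/23
a_4 = 12: -1858/283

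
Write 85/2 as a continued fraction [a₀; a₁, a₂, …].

[42; 2]

85 = 42·2 + 1, so a_0 = 42
2 = 2·1 + 0, so a_1 = 2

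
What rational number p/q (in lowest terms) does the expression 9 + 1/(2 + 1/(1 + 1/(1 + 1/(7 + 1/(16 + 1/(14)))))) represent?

80983/8620

a_0 = 9: 9/1
a_1 = 2: 19/2
a_2 = 1: 28/3
a_3 = 1: 47/5
a_4 = 7: 357/38
a_5 = 16: 5759/613
a_6 = 14: 80983/8620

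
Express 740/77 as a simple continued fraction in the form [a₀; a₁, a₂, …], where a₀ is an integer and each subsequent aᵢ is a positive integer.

Repeatedly divide and take the remainder:
740 = 9·77 + 47, so a_0 = 9
77 = 1·47 + 30, so a_1 = 1
47 = 1·30 + 17, so a_2 = 1
30 = 1·17 + 13, so a_3 = 1
17 = 1·13 + 4, so a_4 = 1
13 = 3·4 + 1, so a_5 = 3
4 = 4·1 + 0, so a_6 = 4

[9; 1, 1, 1, 1, 3, 4]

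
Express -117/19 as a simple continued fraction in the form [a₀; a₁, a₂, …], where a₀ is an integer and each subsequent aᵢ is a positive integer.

⌊-117/19⌋ = -7, remainder 16
⌊19/16⌋ = 1, remainder 3
⌊16/3⌋ = 5, remainder 1
⌊3/1⌋ = 3, remainder 0

[-7; 1, 5, 3]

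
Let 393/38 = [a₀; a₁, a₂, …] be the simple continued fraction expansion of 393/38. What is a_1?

2

Apply division with remainder until the remainder is 0:
393 = 10·38 + 13, so a_0 = 10
38 = 2·13 + 12, so a_1 = 2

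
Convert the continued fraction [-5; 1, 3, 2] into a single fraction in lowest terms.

-38/9

Starting at the tail and folding back:
Start with 2.
3 + 1/(2/1) = 3 + 1/2 = 7/2
1 + 1/(7/2) = 1 + 2/7 = 9/7
-5 + 1/(9/7) = -5 + 7/9 = -38/9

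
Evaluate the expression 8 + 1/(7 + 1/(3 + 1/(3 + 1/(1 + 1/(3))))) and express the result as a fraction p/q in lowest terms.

a_0 = 8: 8/1
a_1 = 7: 57/7
a_2 = 3: 179/22
a_3 = 3: 594/73
a_4 = 1: 773/95
a_5 = 3: 2913/358

2913/358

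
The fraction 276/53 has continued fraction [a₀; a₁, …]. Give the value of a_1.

⌊276/53⌋ = 5, remainder 11
⌊53/11⌋ = 4, remainder 9

4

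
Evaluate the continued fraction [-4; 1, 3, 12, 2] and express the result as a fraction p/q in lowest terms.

Use the convergent recurrence hₖ = aₖ·hₖ₋₁ + hₖ₋₂ (and likewise for the denominators kₖ):
a_0 = -4: -4/1
a_1 = 1: -3/1
a_2 = 3: -13/4
a_3 = 12: -159/49
a_4 = 2: -331/102

-331/102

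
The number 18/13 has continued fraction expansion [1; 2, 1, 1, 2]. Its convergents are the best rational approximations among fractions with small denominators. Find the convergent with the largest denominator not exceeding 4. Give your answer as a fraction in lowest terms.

a_0 = 1: 1/1  (≤ bound)
a_1 = 2: 3/2  (≤ bound)
a_2 = 1: 4/3  (≤ bound)
a_3 = 1: 7/5  (> 4, stop)

4/3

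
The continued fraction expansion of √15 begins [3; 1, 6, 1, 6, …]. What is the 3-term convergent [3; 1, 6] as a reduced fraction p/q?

27/7

Starting at the tail and folding back:
Start with 6.
1 + 1/(6/1) = 1 + 1/6 = 7/6
3 + 1/(7/6) = 3 + 6/7 = 27/7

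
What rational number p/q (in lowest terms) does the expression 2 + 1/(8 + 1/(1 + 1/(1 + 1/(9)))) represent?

Use the convergent recurrence hₖ = aₖ·hₖ₋₁ + hₖ₋₂ (and likewise for the denominators kₖ):
a_0 = 2: 2/1
a_1 = 8: 17/8
a_2 = 1: 19/9
a_3 = 1: 36/17
a_4 = 9: 343/162

343/162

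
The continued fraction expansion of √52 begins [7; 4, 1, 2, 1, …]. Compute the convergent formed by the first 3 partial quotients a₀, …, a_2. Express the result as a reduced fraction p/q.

Start with 1.
4 + 1/(1/1) = 4 + 1/1 = 5/1
7 + 1/(5/1) = 7 + 1/5 = 36/5

36/5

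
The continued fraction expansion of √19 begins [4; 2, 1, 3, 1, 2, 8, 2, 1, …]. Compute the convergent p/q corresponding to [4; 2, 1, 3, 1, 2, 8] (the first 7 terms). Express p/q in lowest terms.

1421/326

a_0 = 4: 4/1
a_1 = 2: 9/2
a_2 = 1: 13/3
a_3 = 3: 48/11
a_4 = 1: 61/14
a_5 = 2: 170/39
a_6 = 8: 1421/326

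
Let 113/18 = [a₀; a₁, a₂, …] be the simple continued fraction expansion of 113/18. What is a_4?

⌊113/18⌋ = 6, remainder 5
⌊18/5⌋ = 3, remainder 3
⌊5/3⌋ = 1, remainder 2
⌊3/2⌋ = 1, remainder 1
⌊2/1⌋ = 2, remainder 0

2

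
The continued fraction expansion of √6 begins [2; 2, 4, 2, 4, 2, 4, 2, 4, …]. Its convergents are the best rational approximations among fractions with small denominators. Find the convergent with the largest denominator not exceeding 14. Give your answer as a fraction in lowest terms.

a_0 = 2: 2/1  (≤ bound)
a_1 = 2: 5/2  (≤ bound)
a_2 = 4: 22/9  (≤ bound)
a_3 = 2: 49/20  (> 14, stop)

22/9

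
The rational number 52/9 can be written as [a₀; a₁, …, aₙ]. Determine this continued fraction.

[5; 1, 3, 2]

⌊52/9⌋ = 5, remainder 7
⌊9/7⌋ = 1, remainder 2
⌊7/2⌋ = 3, remainder 1
⌊2/1⌋ = 2, remainder 0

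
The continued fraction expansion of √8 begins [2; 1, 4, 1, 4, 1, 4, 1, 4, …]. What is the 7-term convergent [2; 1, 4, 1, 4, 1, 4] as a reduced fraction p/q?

478/169

a_0 = 2: 2/1
a_1 = 1: 3/1
a_2 = 4: 14/5
a_3 = 1: 17/6
a_4 = 4: 82/29
a_5 = 1: 99/35
a_6 = 4: 478/169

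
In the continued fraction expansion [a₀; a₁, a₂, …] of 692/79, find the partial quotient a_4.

3

Apply division with remainder until the remainder is 0:
692 = 8·79 + 60, so a_0 = 8
79 = 1·60 + 19, so a_1 = 1
60 = 3·19 + 3, so a_2 = 3
19 = 6·3 + 1, so a_3 = 6
3 = 3·1 + 0, so a_4 = 3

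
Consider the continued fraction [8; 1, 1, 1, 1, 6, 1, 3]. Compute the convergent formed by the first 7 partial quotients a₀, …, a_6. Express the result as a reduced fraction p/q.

Compute successive convergents:
a_0 = 8: 8/1
a_1 = 1: 9/1
a_2 = 1: 17/2
a_3 = 1: 26/3
a_4 = 1: 43/5
a_5 = 6: 284/33
a_6 = 1: 327/38

327/38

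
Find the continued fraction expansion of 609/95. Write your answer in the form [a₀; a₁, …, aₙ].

[6; 2, 2, 3, 2, 2]

Apply division with remainder until the remainder is 0:
609 = 6·95 + 39, so a_0 = 6
95 = 2·39 + 17, so a_1 = 2
39 = 2·17 + 5, so a_2 = 2
17 = 3·5 + 2, so a_3 = 3
5 = 2·2 + 1, so a_4 = 2
2 = 2·1 + 0, so a_5 = 2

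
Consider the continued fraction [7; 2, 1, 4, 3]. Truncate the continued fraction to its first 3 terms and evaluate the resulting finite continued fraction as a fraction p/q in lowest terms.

a_0 = 7: 7/1
a_1 = 2: 15/2
a_2 = 1: 22/3

22/3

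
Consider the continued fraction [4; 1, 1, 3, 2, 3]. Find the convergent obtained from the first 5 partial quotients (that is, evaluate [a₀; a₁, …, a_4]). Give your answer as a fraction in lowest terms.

73/16

Start with 2.
3 + 1/(2/1) = 3 + 1/2 = 7/2
1 + 1/(7/2) = 1 + 2/7 = 9/7
1 + 1/(9/7) = 1 + 7/9 = 16/9
4 + 1/(16/9) = 4 + 9/16 = 73/16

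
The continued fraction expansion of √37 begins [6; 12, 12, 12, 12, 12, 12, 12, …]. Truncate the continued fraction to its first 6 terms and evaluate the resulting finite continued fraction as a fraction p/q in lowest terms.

a_0 = 6: 6/1
a_1 = 12: 73/12
a_2 = 12: 882/145
a_3 = 12: 10657/1752
a_4 = 12: 128766/21169
a_5 = 12: 1555849/255780

1555849/255780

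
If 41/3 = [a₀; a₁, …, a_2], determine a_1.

1

Run the Euclidean algorithm, recording each quotient:
41 = 13·3 + 2, so a_0 = 13
3 = 1·2 + 1, so a_1 = 1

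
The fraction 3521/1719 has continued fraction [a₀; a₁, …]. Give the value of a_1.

3521 = 2·1719 + 83, so a_0 = 2
1719 = 20·83 + 59, so a_1 = 20

20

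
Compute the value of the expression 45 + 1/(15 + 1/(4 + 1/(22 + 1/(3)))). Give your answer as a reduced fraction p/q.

Start with 3.
22 + 1/(3/1) = 22 + 1/3 = 67/3
4 + 1/(67/3) = 4 + 3/67 = 271/67
15 + 1/(271/67) = 15 + 67/271 = 4132/271
45 + 1/(4132/271) = 45 + 271/4132 = 186211/4132

186211/4132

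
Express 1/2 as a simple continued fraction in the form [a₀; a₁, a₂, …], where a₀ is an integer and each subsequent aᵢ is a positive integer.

[0; 2]

Apply division with remainder until the remainder is 0:
1 = 0·2 + 1, so a_0 = 0
2 = 2·1 + 0, so a_1 = 2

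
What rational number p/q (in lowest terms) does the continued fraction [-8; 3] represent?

Starting at the tail and folding back:
Start with 3.
-8 + 1/(3/1) = -8 + 1/3 = -23/3

-23/3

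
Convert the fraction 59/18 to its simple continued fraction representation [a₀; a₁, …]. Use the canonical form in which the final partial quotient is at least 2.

[3; 3, 1, 1, 2]

59 ÷ 18 → quotient 3, remainder 5
18 ÷ 5 → quotient 3, remainder 3
5 ÷ 3 → quotient 1, remainder 2
3 ÷ 2 → quotient 1, remainder 1
2 ÷ 1 → quotient 2, remainder 0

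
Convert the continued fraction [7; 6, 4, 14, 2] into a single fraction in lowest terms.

Start with 2.
14 + 1/(2/1) = 14 + 1/2 = 29/2
4 + 1/(29/2) = 4 + 2/29 = 118/29
6 + 1/(118/29) = 6 + 29/118 = 737/118
7 + 1/(737/118) = 7 + 118/737 = 5277/737

5277/737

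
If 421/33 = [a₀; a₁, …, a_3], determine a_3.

Apply division with remainder until the remainder is 0:
421 = 12·33 + 25, so a_0 = 12
33 = 1·25 + 8, so a_1 = 1
25 = 3·8 + 1, so a_2 = 3
8 = 8·1 + 0, so a_3 = 8

8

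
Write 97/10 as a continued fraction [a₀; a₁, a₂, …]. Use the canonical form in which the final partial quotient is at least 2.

97 = 9·10 + 7, so a_0 = 9
10 = 1·7 + 3, so a_1 = 1
7 = 2·3 + 1, so a_2 = 2
3 = 3·1 + 0, so a_3 = 3

[9; 1, 2, 3]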